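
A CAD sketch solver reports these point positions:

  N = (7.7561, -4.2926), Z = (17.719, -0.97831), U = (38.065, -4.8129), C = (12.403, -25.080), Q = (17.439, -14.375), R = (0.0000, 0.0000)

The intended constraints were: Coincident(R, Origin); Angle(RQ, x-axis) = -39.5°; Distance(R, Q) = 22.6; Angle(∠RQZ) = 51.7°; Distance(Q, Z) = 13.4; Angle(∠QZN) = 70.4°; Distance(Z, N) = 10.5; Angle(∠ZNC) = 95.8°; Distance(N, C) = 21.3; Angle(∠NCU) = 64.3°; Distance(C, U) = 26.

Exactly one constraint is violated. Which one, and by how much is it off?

Distance(C, U) = 26 — off by 6.70.

R = (0.00, 0.00) ✓; RQ at -39.50° ✓; |RQ| = 22.60 ✓; ∠RQZ = 51.70° ✓; |QZ| = 13.40 ✓; ∠QZN = 70.40° ✓; |ZN| = 10.50 ✓; ∠ZNC = 95.80° ✓; |NC| = 21.30 ✓; ∠NCU = 64.30° ✓; |CU| = 32.70 ✗.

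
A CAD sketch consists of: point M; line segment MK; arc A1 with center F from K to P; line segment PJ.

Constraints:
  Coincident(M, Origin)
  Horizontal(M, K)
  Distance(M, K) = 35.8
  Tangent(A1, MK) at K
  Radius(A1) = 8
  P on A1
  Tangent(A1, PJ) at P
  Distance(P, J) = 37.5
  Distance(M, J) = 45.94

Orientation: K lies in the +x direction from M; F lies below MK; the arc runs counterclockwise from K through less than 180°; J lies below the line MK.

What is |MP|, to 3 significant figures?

28.7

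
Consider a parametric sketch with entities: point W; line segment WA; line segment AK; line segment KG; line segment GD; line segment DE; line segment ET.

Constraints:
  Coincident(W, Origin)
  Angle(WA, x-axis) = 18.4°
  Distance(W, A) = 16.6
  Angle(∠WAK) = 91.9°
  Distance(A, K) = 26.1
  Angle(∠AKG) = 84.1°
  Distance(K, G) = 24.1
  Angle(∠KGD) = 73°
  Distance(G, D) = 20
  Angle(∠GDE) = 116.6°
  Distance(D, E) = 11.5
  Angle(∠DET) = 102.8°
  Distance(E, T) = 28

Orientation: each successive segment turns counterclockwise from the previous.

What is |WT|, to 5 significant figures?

37.522

W is at the origin; WA runs at 18.4° with length 16.6, so A = (15.751, 5.2398). ∠WAK = 91.9° gives AK at 106.50° from the x-axis; with |AK| = 26.1, K = (8.3385, 30.265). ∠AKG = 84.1° gives KG at -157.60° from the x-axis; with |KG| = 24.1, G = (-13.943, 21.081). ∠KGD = 73.0° gives GD at -50.600° from the x-axis; with |GD| = 20.0, D = (-1.2484, 5.6265). ∠GDE = 116.6° gives DE at 12.800° from the x-axis; with |DE| = 11.5, E = (9.9658, 8.1743). ∠DET = 102.8° gives ET at 90.000° from the x-axis; with |ET| = 28.0, T = (9.9658, 36.174). Then |WT| = |T − W| = 37.522.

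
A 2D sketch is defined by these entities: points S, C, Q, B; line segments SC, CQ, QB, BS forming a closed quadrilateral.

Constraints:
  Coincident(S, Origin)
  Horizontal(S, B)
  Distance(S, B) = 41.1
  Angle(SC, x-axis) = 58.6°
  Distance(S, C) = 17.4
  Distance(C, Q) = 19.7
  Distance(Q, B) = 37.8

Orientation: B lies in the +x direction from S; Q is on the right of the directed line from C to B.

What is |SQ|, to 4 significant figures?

5.365

Checks: |CQ| = 19.70 ✓; |QB| = 37.80 ✓.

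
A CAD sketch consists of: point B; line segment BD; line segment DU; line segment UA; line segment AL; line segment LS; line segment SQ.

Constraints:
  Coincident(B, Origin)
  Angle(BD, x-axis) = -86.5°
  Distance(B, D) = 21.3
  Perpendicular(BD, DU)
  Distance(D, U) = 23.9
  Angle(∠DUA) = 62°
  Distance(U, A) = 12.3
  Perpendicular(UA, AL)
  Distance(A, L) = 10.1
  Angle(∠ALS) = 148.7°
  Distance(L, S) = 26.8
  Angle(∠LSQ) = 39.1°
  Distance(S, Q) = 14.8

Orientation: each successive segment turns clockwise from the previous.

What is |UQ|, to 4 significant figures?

18.69

B is at the origin; BD runs at -86.5° with length 21.3, so D = (1.300, -21.26). The perpendicularity gives DU at right angles to BD, so DU runs at -176.5°; with |DU| = 23.9, U = (-22.56, -22.72). ∠DUA = 62.0° gives UA at 65.50° from the x-axis; with |UA| = 12.3, A = (-17.45, -11.53). The perpendicularity gives AL at right angles to UA, so AL runs at -24.50°; with |AL| = 10.1, L = (-8.264, -15.72). ∠ALS = 148.7° gives LS at -55.80° from the x-axis; with |LS| = 26.8, S = (6.800, -37.88). ∠LSQ = 39.1° gives SQ at 163.3° from the x-axis; with |SQ| = 14.8, Q = (-7.376, -33.63). Then |UQ| = |Q − U| = 18.69.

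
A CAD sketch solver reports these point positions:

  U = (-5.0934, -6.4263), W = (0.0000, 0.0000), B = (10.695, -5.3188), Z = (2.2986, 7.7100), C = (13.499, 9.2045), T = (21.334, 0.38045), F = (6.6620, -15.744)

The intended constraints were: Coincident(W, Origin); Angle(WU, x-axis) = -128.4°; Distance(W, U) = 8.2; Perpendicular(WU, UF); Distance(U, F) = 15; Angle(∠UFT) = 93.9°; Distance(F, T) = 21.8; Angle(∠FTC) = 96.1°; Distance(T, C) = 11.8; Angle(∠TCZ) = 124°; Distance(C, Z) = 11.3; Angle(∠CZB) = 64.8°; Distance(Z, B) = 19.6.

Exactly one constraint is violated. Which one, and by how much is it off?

Distance(Z, B) = 19.6 — off by 4.10.

W = (0.00, 0.00) ✓; WU at -128.4° ✓; |WU| = 8.200 ✓; ∠(WU, UF) = 90.00° ✓; |UF| = 15.00 ✓; ∠UFT = 93.90° ✓; |FT| = 21.80 ✓; ∠FTC = 96.10° ✓; |TC| = 11.80 ✓; ∠TCZ = 124.0° ✓; |CZ| = 11.30 ✓; ∠CZB = 64.80° ✓; |ZB| = 15.50 ✗.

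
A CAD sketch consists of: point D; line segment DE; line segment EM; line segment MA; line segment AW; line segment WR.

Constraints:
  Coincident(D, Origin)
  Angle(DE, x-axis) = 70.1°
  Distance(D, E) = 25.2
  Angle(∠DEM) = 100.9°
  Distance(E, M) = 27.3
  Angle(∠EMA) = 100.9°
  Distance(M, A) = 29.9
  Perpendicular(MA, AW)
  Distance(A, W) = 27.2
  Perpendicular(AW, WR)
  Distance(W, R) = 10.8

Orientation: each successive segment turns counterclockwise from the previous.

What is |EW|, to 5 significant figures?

35.065

D is at the origin; DE runs at 70.1° with length 25.2, so E = (8.5776, 23.695). ∠DEM = 100.9° gives EM at 149.20° from the x-axis; with |EM| = 27.3, M = (-14.872, 37.674). ∠EMA = 100.9° gives MA at -131.70° from the x-axis; with |MA| = 29.9, A = (-34.762, 15.350). The perpendicularity gives AW at right angles to MA, so AW runs at -41.700°; with |AW| = 27.2, W = (-14.454, -2.7447). Then |EW| = |W − E| = 35.065.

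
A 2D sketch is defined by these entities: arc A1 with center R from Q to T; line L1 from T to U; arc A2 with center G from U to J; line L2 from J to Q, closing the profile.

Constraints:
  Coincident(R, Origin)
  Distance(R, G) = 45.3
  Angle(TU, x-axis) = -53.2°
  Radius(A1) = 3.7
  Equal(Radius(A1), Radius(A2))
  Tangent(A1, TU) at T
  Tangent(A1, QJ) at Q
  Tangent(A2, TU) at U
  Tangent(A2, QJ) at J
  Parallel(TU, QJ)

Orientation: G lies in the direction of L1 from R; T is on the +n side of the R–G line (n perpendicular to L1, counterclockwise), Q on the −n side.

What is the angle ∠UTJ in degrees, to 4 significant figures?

9.278°

Tangency of A1 to both parallel lines with radius 3.7 puts T and Q at R ± 3.7·n: T = (2.963, 2.216), Q = (-2.963, -2.216). Equal radii place U and J the same way about G: U = G + 3.7·n = (30.10, -34.06), J = G − 3.7·n = (24.17, -38.49). Then cos ∠UTJ = TU·TJ / (|TU||TJ|), giving 9.278°.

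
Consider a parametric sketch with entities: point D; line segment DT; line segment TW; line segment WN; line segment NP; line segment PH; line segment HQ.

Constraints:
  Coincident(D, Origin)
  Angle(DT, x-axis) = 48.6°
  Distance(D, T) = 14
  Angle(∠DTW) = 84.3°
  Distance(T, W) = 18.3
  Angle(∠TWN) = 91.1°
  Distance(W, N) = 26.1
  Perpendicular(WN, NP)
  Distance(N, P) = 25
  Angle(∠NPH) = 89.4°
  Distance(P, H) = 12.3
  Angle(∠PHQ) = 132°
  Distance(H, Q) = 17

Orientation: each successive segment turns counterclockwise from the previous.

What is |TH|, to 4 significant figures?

15.60

D is at the origin; DT runs at 48.6° with length 14.0, so T = (9.258, 10.50). ∠DTW = 84.3° gives TW at 144.3° from the x-axis; with |TW| = 18.3, W = (-5.603, 21.18). ∠TWN = 91.1° gives WN at -126.8° from the x-axis; with |WN| = 26.1, N = (-21.24, 0.2813). WN is perpendicular to NP, so NP runs at -36.80°; with |NP| = 25.0, P = (-1.219, -14.69). ∠NPH = 89.4° gives PH at 53.80° from the x-axis; with |PH| = 12.3, H = (6.045, -4.769). Then |TH| = |H − T| = 15.60.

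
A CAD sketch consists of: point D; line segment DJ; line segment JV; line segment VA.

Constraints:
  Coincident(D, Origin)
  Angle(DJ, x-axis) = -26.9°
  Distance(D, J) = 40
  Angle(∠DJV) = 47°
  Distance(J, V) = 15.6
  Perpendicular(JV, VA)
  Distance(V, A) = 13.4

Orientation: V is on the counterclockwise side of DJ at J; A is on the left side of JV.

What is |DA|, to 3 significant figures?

19.7

D is at the origin; DJ runs at -26.9° with length 40.0, so J = 40.0·(cos -26.9°, sin -26.9°) = (35.7, -18.1). ∠DJV = 47.0°, so JV runs at -26.9° + (180° − 47.0°) = 106° from the x-axis; with |JV| = 15.6, V = J + 15.6·(cos 106°, sin 106°) = (31.3, -3.11). The perpendicularity gives VA at right angles to JV; with |VA| = 13.4 on the left of JV, A = V + 13.4·(-0.961, -0.277) = (18.5, -6.83). Then |DA| = |A − D| = 19.7.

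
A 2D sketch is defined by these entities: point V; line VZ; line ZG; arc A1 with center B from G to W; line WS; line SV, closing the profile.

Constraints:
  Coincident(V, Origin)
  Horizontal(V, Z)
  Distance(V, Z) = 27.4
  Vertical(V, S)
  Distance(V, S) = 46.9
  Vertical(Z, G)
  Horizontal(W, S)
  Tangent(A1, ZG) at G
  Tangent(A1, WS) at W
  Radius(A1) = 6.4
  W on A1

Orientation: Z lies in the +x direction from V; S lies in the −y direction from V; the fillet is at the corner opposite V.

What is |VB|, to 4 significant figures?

45.62

V is at the origin; V and Z share the same y with |VZ| = 27.4 and Z on the +x side, so Z = (27.40, 0.000). VS is vertical with |VS| = 46.9 and S on the −y side, so S = (0.000, -46.90). The virtual corner opposite V is at (27.40, -46.90). A1 meets ZG tangentially, so BG is at right angles to ZG and the tangent condition forces BW to be normal to WS, with radius 6.4, so the center B sits 6.4 in from both sides at B = (21.00, -40.50). Then |VB| = |B − V| = 45.62.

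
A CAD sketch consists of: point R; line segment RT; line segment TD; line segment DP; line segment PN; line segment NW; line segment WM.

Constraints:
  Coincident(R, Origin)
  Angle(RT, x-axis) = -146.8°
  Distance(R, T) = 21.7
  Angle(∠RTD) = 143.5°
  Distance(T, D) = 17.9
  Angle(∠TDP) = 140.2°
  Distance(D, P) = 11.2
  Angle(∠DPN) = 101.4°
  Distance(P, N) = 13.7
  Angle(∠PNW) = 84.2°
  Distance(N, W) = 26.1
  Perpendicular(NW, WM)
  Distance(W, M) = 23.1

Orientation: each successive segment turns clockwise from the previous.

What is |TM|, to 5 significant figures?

18.480

R is at the origin; RT runs at -146.8° with length 21.7, so T = (-18.158, -11.882). ∠RTD = 143.5° gives TD at 176.70° from the x-axis; with |TD| = 17.9, D = (-36.028, -10.852). ∠TDP = 140.2° gives DP at 136.90° from the x-axis; with |DP| = 11.2, P = (-44.206, -3.1991). ∠DPN = 101.4° gives PN at 58.300° from the x-axis; with |PN| = 13.7, N = (-37.007, 8.4571). ∠PNW = 84.2° gives NW at -37.500° from the x-axis; with |NW| = 26.1, W = (-16.300, -7.4316). NW is perpendicular to WM, so WM runs at -127.50°; with |WM| = 23.1, M = (-30.363, -25.758). Then |TM| = |M − T| = 18.480.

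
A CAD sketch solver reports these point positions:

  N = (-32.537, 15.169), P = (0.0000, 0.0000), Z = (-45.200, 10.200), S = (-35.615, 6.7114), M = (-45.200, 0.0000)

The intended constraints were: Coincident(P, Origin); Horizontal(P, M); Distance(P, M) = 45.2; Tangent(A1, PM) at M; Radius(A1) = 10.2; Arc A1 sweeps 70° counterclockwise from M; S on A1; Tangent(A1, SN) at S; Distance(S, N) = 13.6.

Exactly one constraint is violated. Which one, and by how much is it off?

Distance(S, N) = 13.6 — off by 4.60.

P = (0.00, 0.00) ✓; P.y = 0.00, M.y = 0.00 ✓; |PM| = 45.20 ✓; ∠(ZM, MP) = 90.00° ✓; |ZM| = 10.20 ✓; bearing(Z→S) − bearing(Z→M) = 70.00° ✓; |ZS| = 10.20 ✓; ∠(ZS, SN) = 90.00° ✓; |SN| = 9.000 ✗.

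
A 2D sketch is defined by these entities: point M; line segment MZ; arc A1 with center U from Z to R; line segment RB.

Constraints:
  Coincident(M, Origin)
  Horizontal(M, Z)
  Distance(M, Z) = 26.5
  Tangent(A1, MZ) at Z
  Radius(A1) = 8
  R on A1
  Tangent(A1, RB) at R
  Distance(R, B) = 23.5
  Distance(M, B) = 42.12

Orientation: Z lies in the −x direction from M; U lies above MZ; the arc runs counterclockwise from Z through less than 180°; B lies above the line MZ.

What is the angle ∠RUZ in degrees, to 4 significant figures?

108.6°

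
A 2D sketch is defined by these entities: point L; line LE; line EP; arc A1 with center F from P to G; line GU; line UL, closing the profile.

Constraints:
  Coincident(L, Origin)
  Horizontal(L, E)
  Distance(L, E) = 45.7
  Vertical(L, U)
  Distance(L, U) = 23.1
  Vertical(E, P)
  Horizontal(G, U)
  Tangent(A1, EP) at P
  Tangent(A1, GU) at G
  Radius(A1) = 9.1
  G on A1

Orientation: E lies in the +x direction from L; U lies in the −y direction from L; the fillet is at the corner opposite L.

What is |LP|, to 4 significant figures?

47.80

L is at the origin; L and E share the same y with |LE| = 45.7 and E on the +x side, so E = (45.70, 0.000). L and U share the same x with |LU| = 23.1 and U on the −y side, so U = (0.000, -23.10). The virtual corner opposite L is at (45.70, -23.10). Tangency of A1 to EP means the radius FP is perpendicular to EP and since A1 is tangent to GU there, FG ⟂ GU, with radius 9.1, so the center F sits 9.1 in from both sides at F = (36.60, -14.00). That places the tangent points at P = (45.70, -14.00) on EP and G = (36.60, -23.10) on GU. Then |LP| = |P − L| = 47.80.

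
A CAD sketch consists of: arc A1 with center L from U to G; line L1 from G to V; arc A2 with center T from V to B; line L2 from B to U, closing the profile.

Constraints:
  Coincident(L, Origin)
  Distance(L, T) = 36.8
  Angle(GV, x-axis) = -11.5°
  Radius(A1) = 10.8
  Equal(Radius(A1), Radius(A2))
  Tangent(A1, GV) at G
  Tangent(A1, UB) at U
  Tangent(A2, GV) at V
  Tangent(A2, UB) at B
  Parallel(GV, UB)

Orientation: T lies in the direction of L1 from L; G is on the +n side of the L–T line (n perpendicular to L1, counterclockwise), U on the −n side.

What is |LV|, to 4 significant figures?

38.35

The slot axis is L1's direction at -11.5°, so u = (cos -11.5°, sin -11.5°) = (0.9799, -0.1994) and n = (−sin -11.5°, cos -11.5°) = (0.1994, 0.9799). L is at the origin and T lies 36.8 along u from L, so T = 36.8·u = (36.06, -7.337). Tangency of A1 to both parallel lines with radius 10.8 puts G and U at L ± 10.8·n: G = (2.153, 10.58), U = (-2.153, -10.58). Equal radii place V and B the same way about T: V = T + 10.8·n = (38.21, 3.246), B = T − 10.8·n = (33.91, -17.92). Then |LV| = |V − L| = 38.35.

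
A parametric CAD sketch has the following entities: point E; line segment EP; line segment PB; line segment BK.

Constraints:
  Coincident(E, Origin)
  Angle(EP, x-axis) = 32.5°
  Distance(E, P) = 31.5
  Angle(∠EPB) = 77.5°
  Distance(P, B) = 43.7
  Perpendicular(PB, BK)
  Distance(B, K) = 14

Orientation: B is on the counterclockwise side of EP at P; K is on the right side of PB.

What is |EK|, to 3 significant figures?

58.0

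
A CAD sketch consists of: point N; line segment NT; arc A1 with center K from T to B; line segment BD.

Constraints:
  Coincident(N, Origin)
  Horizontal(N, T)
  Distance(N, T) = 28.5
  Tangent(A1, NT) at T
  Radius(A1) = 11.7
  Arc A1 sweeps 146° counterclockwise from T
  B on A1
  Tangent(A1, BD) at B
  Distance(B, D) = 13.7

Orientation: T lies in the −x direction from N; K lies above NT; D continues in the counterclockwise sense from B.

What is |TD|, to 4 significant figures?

29.46

N is at the origin; N and T share the same y with |NT| = 28.5 and T on the −x side, so T = (-28.50, 0.000). Tangency of A1 to NT means the radius KT is perpendicular to NT, so K = T + (0, 11.7) = (-28.50, 11.70). On A1, T sits at bearing -90° from K; a 146° counterclockwise sweep puts B at bearing 56°, so B = K + 11.7·(cos 56°, sin 56°) = (-21.96, 21.40). Tangency of A1 to BD means the radius KB is perpendicular to BD, so BD runs along (−sin 56°, cos 56°); with |BD| = 13.7, D = (-33.32, 29.06). Then |TD| = |D − T| = 29.46.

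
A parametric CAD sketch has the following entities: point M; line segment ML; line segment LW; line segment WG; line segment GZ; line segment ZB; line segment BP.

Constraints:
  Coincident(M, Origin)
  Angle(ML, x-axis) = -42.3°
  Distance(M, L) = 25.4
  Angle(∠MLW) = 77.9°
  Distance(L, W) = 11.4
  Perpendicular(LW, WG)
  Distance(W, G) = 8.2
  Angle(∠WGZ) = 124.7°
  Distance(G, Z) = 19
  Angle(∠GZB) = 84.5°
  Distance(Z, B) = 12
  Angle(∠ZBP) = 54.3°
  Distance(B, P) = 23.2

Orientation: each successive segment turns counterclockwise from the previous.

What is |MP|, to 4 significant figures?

15.66

∠GZB = 84.5° gives ZB at -59.40° from the x-axis; with |ZB| = 12.0, B = (6.337, -21.51). ∠ZBP = 54.3° gives BP at 66.30° from the x-axis; with |BP| = 23.2, P = (15.66, -0.2623). Then |MP| = |P − M| = 15.66.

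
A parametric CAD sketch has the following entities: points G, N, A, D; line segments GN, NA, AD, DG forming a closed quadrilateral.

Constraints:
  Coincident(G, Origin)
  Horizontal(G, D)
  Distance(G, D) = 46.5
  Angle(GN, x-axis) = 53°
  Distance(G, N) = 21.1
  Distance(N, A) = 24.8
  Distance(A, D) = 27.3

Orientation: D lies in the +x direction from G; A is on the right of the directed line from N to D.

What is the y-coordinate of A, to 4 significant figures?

-6.829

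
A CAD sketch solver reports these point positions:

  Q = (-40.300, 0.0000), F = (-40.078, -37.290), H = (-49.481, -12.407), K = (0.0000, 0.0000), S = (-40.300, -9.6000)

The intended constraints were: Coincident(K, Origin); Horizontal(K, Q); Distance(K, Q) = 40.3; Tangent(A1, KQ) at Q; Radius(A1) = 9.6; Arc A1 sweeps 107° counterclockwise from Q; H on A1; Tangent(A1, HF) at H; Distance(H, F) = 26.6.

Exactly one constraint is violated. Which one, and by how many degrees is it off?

Tangent(A1, HF) at H — off by 3.70°.

K = (0.00, 0.00) ✓; K.y = 0.00, Q.y = 0.00 ✓; |KQ| = 40.30 ✓; ∠(SQ, QK) = 90.00° ✓; |SQ| = 9.600 ✓; bearing(S→H) − bearing(S→Q) = 107.0° ✓; |SH| = 9.601 ✓; ∠(SH, HF) = 86.30° ✗; |HF| = 26.60 ✓.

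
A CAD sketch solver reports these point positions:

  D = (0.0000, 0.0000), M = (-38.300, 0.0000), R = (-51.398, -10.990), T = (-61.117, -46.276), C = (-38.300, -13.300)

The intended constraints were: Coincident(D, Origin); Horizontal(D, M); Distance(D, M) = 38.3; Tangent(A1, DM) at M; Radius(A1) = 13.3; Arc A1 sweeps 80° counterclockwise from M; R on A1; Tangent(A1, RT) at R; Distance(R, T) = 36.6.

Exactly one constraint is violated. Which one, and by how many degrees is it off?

Tangent(A1, RT) at R — off by 5.40°.

D = (0.00, 0.00) ✓; D.y = 0.00, M.y = 0.00 ✓; |DM| = 38.30 ✓; ∠(CM, MD) = 90.00° ✓; |CM| = 13.30 ✓; bearing(C→R) − bearing(C→M) = 80.00° ✓; |CR| = 13.30 ✓; ∠(CR, RT) = 95.40° ✗; |RT| = 36.60 ✓.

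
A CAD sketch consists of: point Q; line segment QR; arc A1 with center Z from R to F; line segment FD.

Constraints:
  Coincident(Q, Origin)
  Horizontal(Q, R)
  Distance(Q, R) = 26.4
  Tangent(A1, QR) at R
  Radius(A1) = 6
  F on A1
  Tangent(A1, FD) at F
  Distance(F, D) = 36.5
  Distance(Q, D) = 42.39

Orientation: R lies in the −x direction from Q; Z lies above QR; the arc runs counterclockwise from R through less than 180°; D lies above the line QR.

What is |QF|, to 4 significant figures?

21.07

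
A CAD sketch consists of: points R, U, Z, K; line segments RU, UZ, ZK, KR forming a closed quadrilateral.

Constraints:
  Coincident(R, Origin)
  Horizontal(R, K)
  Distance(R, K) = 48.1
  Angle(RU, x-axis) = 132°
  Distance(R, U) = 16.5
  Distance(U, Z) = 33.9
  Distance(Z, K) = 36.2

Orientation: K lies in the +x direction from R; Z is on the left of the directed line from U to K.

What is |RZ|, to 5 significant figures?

31.636

Checks: |UZ| = 33.90 ✓; |ZK| = 36.20 ✓.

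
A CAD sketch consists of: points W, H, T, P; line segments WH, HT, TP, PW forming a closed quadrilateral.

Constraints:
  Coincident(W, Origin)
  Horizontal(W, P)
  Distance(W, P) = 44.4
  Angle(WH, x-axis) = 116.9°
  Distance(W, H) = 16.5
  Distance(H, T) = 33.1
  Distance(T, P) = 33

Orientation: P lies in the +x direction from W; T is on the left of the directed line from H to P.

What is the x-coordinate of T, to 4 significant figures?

23.75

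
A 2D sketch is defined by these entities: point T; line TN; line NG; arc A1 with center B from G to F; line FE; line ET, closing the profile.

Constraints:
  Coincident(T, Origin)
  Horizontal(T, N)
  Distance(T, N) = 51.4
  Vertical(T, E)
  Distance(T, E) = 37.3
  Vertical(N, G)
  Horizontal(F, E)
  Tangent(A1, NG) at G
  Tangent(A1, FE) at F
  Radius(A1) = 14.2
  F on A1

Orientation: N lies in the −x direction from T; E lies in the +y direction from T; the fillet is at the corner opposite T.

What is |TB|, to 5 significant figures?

43.789

T is at the origin; T and N share the same y with |TN| = 51.4 and N on the −x side, so N = (-51.400, 0.0000). T and E share the same x with |TE| = 37.3 and E on the +y side, so E = (0.0000, 37.300). The virtual corner opposite T is at (-51.400, 37.300). The tangent condition forces BG to be normal to NG and the tangent condition forces BF to be normal to FE, with radius 14.2, so the center B sits 14.2 in from both sides at B = (-37.200, 23.100). Then |TB| = |B − T| = 43.789.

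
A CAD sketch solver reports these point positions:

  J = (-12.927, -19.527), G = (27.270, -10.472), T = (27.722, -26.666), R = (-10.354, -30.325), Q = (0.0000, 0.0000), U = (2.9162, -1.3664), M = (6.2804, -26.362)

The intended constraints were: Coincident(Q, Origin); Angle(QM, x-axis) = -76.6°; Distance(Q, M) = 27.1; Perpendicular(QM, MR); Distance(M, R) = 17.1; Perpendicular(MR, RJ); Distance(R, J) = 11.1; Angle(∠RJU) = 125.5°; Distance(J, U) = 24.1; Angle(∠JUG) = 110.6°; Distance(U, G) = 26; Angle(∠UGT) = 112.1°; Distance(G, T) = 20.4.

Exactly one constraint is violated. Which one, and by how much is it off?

Distance(G, T) = 20.4 — off by 4.20.

Q = (0.00, 0.00) ✓; QM at -76.60° ✓; |QM| = 27.10 ✓; ∠(QM, MR) = 90.00° ✓; |MR| = 17.10 ✓; ∠(MR, RJ) = 90.00° ✓; |RJ| = 11.10 ✓; ∠RJU = 125.5° ✓; |JU| = 24.10 ✓; ∠JUG = 110.6° ✓; |UG| = 26.00 ✓; ∠UGT = 112.1° ✓; |GT| = 16.20 ✗.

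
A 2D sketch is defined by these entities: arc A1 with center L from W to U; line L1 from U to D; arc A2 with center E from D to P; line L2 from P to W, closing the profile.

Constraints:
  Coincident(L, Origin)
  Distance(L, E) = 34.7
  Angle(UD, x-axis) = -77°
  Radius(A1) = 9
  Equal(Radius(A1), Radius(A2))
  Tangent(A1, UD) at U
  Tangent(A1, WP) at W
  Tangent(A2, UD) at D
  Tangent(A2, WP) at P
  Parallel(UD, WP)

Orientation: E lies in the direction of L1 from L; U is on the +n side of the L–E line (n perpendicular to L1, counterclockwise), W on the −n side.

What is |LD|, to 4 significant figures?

35.85

Tangency of A1 to both parallel lines with radius 9.0 puts U and W at L ± 9.0·n: U = (8.769, 2.025), W = (-8.769, -2.025). Equal radii place D and P the same way about E: D = E + 9.0·n = (16.58, -31.79), P = E − 9.0·n = (-0.9635, -35.84). Then |LD| = |D − L| = 35.85.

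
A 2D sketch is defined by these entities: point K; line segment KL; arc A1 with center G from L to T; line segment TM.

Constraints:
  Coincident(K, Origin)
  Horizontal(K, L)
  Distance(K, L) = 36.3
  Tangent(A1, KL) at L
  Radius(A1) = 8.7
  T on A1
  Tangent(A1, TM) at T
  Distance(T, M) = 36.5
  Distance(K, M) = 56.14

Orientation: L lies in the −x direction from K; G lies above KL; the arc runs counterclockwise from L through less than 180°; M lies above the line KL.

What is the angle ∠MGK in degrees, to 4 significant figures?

97.19°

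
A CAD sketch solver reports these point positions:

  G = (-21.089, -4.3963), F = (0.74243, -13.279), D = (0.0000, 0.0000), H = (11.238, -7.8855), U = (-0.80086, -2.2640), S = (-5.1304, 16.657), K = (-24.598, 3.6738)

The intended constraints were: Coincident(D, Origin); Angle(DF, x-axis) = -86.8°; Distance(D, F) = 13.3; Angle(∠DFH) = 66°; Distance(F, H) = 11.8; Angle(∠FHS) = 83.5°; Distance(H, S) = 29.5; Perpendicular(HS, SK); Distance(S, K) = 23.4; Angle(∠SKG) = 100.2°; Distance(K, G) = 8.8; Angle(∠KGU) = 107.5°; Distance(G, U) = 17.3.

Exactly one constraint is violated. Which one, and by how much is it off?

Distance(G, U) = 17.3 — off by 3.10.

D = (0.00, 0.00) ✓; DF at -86.80° ✓; |DF| = 13.30 ✓; ∠DFH = 66.00° ✓; |FH| = 11.80 ✓; ∠FHS = 83.50° ✓; |HS| = 29.50 ✓; ∠(HS, SK) = 90.00° ✓; |SK| = 23.40 ✓; ∠SKG = 100.2° ✓; |KG| = 8.800 ✓; ∠KGU = 107.5° ✓; |GU| = 20.40 ✗.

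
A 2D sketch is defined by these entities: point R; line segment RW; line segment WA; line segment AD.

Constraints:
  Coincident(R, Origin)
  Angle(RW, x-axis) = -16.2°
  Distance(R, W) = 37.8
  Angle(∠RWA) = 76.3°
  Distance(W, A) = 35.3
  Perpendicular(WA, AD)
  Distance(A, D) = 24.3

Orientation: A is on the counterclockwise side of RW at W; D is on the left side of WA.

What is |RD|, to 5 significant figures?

29.130

R is at the origin; RW runs at -16.2° with length 37.8, so W = 37.8·(cos -16.2°, sin -16.2°) = (36.299, -10.546). ∠RWA = 76.3°, so WA runs at -16.2° + (180° − 76.3°) = 87.500° from the x-axis; with |WA| = 35.3, A = W + 35.3·(cos 87.500°, sin 87.500°) = (37.839, 24.721). WA ⟂ AD; with |AD| = 24.3 on the left of WA, D = A + 24.3·(-0.99905, 0.043619) = (13.562, 25.780). Then |RD| = |D − R| = 29.130.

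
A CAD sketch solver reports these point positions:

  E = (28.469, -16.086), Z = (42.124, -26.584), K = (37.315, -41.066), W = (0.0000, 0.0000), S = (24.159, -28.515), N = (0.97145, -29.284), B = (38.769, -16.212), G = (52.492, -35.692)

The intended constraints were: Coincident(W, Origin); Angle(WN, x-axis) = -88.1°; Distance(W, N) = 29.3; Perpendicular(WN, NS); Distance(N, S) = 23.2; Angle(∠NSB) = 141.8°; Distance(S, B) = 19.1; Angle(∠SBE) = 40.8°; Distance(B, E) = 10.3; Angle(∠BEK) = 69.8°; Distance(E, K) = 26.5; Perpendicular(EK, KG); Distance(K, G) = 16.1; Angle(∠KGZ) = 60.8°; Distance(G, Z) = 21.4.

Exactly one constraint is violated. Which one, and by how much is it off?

Distance(G, Z) = 21.4 — off by 7.60.

W = (0.00, 0.00) ✓; WN at -88.10° ✓; |WN| = 29.30 ✓; ∠(WN, NS) = 90.00° ✓; |NS| = 23.20 ✓; ∠NSB = 141.8° ✓; |SB| = 19.10 ✓; ∠SBE = 40.80° ✓; |BE| = 10.30 ✓; ∠BEK = 69.80° ✓; |EK| = 26.50 ✓; ∠(EK, KG) = 90.00° ✓; |KG| = 16.10 ✓; ∠KGZ = 60.80° ✓; |GZ| = 13.80 ✗.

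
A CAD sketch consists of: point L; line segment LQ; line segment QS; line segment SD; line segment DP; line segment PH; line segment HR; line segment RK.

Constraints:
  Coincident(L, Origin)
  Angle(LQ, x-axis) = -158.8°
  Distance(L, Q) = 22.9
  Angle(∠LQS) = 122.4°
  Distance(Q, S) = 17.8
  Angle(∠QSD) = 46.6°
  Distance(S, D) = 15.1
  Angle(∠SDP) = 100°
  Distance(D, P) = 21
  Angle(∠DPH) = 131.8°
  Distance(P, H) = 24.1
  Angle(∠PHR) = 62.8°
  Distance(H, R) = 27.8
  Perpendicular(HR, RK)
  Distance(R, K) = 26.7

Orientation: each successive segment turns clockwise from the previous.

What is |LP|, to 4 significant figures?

20.04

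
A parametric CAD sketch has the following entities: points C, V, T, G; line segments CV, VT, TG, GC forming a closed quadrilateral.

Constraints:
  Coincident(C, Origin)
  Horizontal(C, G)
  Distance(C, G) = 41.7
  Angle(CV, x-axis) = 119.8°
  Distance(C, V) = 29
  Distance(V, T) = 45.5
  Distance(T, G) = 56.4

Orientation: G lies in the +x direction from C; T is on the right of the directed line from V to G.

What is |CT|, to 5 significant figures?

22.983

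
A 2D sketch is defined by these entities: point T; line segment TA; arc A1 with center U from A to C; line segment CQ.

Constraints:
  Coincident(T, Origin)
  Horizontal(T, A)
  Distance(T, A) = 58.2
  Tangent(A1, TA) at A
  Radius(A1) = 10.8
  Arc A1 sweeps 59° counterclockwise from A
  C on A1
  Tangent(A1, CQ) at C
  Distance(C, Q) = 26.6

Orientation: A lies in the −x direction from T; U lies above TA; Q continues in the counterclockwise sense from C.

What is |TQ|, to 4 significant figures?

45.04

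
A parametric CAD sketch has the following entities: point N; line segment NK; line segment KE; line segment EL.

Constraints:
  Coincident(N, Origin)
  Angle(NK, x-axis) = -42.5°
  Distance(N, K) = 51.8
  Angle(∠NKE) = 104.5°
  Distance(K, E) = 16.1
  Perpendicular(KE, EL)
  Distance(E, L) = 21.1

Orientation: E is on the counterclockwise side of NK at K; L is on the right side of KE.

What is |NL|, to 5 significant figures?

76.952

N is at the origin; NK runs at -42.5° with length 51.8, so K = 51.8·(cos -42.5°, sin -42.5°) = (38.191, -34.996). ∠NKE = 104.5°, so KE runs at -42.5° + (180° − 104.5°) = 33.000° from the x-axis; with |KE| = 16.1, E = K + 16.1·(cos 33.000°, sin 33.000°) = (51.694, -26.227). KE is perpendicular to EL; with |EL| = 21.1 on the right of KE, L = E + 21.1·(0.54464, -0.83867) = (63.185, -43.923). Then |NL| = |L − N| = 76.952.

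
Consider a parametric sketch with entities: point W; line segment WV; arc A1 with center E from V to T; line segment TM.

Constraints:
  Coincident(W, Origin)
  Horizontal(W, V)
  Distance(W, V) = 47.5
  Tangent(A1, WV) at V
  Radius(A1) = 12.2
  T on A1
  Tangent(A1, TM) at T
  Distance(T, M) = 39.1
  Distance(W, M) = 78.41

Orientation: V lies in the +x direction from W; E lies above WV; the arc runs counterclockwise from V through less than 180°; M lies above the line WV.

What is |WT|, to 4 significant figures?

60.97

Checks: ∠(EV, VW) = 90.00° ✓; |ET| = 12.20 ✓; ∠(ET, TM) = 90.00° ✓; |TM| = 39.10 ✓; |WM| = 78.41 ✓.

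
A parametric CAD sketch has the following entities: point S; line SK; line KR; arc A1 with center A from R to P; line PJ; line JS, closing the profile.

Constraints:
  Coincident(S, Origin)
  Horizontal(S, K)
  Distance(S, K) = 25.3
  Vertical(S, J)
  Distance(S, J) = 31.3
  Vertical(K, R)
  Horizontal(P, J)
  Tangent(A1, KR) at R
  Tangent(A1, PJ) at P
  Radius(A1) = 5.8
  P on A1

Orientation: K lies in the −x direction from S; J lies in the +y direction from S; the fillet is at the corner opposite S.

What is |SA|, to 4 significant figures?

32.10

SJ is vertical with |SJ| = 31.3 and J on the +y side, so J = (0.000, 31.30). The virtual corner opposite S is at (-25.30, 31.30). A1 meets KR tangentially, so AR is at right angles to KR and A1 meets PJ tangentially, so AP is at right angles to PJ, with radius 5.8, so the center A sits 5.8 in from both sides at A = (-19.50, 25.50). Then |SA| = |A − S| = 32.10.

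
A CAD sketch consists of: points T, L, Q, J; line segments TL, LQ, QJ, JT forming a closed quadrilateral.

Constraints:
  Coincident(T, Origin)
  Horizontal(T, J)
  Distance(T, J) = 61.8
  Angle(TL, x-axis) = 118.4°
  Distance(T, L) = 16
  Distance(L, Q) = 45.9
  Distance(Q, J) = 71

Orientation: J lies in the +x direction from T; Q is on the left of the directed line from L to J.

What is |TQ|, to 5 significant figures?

55.942

Checks: |LQ| = 45.90 ✓; |QJ| = 71.00 ✓.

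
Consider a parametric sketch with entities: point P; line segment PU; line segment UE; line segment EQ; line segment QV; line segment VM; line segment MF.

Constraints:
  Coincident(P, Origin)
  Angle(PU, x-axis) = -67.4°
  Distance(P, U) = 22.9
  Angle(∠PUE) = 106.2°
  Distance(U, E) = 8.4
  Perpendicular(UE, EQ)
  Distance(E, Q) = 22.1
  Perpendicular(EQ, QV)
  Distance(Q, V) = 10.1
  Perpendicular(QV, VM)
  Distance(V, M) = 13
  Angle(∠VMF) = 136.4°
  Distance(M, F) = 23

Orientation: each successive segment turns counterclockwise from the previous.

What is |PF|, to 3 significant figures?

36.0

QV ⟂ VM, so VM runs at -83.6°; with |VM| = 13.0, M = (6.10, -12.3). ∠VMF = 136.4° gives MF at -40.0° from the x-axis; with |MF| = 23.0, F = (23.7, -27.1). Then |PF| = |F − P| = 36.0.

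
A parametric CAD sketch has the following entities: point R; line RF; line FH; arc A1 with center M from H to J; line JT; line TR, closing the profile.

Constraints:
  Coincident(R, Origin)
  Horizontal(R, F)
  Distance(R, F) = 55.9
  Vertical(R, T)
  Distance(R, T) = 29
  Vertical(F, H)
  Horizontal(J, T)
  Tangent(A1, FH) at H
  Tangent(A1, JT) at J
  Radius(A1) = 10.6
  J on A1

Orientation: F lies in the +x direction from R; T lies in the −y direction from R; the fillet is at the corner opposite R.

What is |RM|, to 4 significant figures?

48.89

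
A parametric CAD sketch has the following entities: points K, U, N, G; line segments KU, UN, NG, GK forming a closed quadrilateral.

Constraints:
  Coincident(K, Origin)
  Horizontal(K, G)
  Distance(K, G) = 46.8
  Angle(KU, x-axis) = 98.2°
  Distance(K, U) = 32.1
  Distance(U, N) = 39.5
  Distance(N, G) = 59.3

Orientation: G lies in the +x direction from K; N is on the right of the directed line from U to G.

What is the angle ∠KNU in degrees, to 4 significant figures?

48.93°

K is at the origin; K and G share the same y with |KG| = 46.8 and G in +x, so G = (46.8, 0). KU runs at 98.2° with |KU| = 32.1, so U = (-4.578, 31.77). N is determined by |UN| = 39.5 and |NG| = 59.3 together: it lies at the intersection of circle(U, 39.5) and circle(G, 59.3). With |UG| = 60.41, the foot of the radical line on UG is 14.01 from U and the perpendicular offset is √(39.5² − 14.01²) = 36.93. Taking the right-of-UG solution: N = (-12.08, -7.008).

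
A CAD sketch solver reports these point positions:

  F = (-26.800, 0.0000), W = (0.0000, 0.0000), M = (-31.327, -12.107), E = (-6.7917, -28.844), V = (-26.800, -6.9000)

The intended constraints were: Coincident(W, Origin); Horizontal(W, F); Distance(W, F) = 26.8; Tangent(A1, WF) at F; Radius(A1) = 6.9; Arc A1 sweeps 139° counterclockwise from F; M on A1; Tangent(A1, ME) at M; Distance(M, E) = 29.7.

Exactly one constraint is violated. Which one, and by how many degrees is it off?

Tangent(A1, ME) at M — off by 6.70°.

W = (0.00, 0.00) ✓; W.y = 0.00, F.y = 0.00 ✓; |WF| = 26.80 ✓; ∠(VF, FW) = 90.00° ✓; |VF| = 6.900 ✓; bearing(V→M) − bearing(V→F) = 139.0° ✓; |VM| = 6.900 ✓; ∠(VM, ME) = 83.30° ✗; |ME| = 29.70 ✓.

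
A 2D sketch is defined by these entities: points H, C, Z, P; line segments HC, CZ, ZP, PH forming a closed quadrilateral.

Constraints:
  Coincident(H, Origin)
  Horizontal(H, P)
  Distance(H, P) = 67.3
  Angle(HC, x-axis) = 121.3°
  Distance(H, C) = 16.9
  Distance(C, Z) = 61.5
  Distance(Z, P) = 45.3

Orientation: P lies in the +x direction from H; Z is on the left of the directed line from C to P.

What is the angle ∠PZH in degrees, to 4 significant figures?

75.94°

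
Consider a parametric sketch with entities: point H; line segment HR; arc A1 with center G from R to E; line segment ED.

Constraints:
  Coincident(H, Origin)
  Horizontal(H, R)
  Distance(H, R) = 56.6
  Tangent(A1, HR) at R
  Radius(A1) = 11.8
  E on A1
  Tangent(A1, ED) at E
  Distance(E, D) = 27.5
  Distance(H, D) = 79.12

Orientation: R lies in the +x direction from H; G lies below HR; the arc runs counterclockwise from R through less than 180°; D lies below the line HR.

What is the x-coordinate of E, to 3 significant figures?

48.6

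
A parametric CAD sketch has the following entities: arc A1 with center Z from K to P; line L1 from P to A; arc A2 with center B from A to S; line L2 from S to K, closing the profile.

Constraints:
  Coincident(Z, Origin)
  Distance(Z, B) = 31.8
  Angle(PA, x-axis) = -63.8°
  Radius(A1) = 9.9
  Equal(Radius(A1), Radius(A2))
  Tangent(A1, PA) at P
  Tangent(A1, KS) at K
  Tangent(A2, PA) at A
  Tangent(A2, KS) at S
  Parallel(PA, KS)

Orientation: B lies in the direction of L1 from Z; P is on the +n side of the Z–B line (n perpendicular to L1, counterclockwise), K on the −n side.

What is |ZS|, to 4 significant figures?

33.31

The slot axis is L1's direction at -63.8°, so u = (cos -63.8°, sin -63.8°) = (0.4415, -0.8973) and n = (−sin -63.8°, cos -63.8°) = (0.8973, 0.4415). Z is at the origin and B lies 31.8 along u from Z, so B = 31.8·u = (14.04, -28.53). Tangency of A1 to both parallel lines with radius 9.9 puts P and K at Z ± 9.9·n: P = (8.883, 4.371), K = (-8.883, -4.371). Equal radii place A and S the same way about B: A = B + 9.9·n = (22.92, -24.16), S = B − 9.9·n = (5.157, -32.90). Then |ZS| = |S − Z| = 33.31.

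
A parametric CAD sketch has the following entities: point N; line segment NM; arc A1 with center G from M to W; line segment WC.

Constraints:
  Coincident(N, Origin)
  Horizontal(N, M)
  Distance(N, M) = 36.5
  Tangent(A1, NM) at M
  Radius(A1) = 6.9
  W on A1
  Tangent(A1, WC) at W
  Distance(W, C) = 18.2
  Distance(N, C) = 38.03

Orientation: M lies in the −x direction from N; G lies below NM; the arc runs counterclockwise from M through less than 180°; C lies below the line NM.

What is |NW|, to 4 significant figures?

43.08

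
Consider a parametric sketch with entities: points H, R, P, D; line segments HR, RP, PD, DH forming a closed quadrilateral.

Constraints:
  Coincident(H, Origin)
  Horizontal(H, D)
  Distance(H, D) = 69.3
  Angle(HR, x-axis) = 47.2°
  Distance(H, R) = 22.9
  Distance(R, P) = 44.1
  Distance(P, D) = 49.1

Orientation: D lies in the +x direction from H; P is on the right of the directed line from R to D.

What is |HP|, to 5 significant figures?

37.575

H is at the origin; HD is horizontal with |HD| = 69.3 and D in +x, so D = (69.3, 0). HR runs at 47.2° with |HR| = 22.9, so R = (15.559, 16.802). P is determined by |RP| = 44.1 and |PD| = 49.1 together: it lies at the intersection of circle(R, 44.1) and circle(D, 49.1). With |RD| = 56.306, the foot of the radical line on RD is 24.015 from R and the perpendicular offset is √(44.1² − 24.015²) = 36.988. Taking the right-of-RD solution: P = (27.443, -25.666).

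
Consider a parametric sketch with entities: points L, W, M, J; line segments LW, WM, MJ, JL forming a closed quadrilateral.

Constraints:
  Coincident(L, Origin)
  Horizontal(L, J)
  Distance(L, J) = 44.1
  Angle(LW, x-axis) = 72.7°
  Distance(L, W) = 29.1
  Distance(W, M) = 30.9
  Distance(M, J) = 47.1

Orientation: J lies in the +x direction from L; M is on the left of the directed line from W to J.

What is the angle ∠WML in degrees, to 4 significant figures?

17.80°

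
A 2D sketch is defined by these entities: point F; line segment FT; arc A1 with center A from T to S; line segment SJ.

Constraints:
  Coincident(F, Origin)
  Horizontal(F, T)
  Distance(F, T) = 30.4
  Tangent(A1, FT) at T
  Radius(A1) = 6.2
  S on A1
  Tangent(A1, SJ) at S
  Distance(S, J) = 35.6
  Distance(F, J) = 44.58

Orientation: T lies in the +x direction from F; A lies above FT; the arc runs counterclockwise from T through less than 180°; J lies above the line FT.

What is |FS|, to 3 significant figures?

37.0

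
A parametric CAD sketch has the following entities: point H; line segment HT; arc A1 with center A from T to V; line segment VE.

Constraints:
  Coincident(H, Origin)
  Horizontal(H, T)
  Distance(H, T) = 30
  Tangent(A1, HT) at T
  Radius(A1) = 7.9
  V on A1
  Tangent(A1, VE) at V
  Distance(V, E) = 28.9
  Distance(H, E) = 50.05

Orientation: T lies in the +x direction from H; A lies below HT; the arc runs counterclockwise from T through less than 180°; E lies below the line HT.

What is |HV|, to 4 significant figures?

25.02

Checks: |AV| = 7.900 ✓; ∠(AV, VE) = 90.00° ✓; |VE| = 28.90 ✓; |HE| = 50.05 ✓.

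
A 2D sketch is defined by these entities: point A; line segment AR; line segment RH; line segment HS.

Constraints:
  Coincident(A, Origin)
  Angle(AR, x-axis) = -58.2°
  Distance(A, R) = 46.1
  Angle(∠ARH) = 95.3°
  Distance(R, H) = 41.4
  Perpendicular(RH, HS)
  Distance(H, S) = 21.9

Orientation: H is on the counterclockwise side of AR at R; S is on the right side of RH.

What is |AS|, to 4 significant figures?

81.74

A is at the origin; AR runs at -58.2° with length 46.1, so R = 46.1·(cos -58.2°, sin -58.2°) = (24.29, -39.18). ∠ARH = 95.3°, so RH runs at -58.2° + (180° − 95.3°) = 26.50° from the x-axis; with |RH| = 41.4, H = R + 41.4·(cos 26.50°, sin 26.50°) = (61.34, -20.71). RH is perpendicular to HS; with |HS| = 21.9 on the right of RH, S = H + 21.9·(0.4462, -0.8949) = (71.11, -40.31). Then |AS| = |S − A| = 81.74.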